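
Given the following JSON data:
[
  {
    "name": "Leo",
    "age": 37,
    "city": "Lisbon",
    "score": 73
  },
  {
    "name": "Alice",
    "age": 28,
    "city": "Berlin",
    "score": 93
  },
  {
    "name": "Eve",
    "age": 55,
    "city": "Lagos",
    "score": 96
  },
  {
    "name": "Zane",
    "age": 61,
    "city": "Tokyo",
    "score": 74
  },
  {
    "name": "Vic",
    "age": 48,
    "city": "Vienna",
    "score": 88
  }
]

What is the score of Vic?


Looking up record where name = Vic
Record index: 4
Field 'score' = 88

ANSWER: 88


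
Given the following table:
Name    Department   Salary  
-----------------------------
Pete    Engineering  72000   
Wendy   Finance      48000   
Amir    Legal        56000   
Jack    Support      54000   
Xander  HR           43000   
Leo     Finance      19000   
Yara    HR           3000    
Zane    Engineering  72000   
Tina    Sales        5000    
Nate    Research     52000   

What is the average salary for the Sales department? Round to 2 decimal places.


Sales department members:
  Tina: 5000
Sum = 5000
Count = 1
Average = 5000 / 1 = 5000.00

ANSWER: 5000.00


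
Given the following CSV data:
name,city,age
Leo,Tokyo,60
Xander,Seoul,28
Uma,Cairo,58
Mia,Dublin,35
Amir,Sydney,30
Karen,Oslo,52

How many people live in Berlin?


Scanning city column for 'Berlin':
Total matches: 0

ANSWER: 0


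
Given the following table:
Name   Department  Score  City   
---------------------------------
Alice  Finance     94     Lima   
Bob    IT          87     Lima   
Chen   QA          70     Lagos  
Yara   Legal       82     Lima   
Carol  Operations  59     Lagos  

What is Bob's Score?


Row 2: Bob
Score = 87

ANSWER: 87


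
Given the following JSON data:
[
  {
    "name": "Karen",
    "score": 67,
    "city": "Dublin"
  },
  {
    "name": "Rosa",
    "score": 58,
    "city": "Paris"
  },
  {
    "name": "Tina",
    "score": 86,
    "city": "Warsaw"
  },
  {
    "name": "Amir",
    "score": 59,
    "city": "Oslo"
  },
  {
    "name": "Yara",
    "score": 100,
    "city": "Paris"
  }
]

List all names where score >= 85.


Filtering records where score >= 85:
  Karen (score=67) -> no
  Rosa (score=58) -> no
  Tina (score=86) -> YES
  Amir (score=59) -> no
  Yara (score=100) -> YES


ANSWER: Tina, Yara


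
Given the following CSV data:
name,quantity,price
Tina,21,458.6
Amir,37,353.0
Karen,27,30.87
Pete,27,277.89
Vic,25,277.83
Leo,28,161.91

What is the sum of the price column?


Values in 'price' column:
  Row 1: 458.6
  Row 2: 353.0
  Row 3: 30.87
  Row 4: 277.89
  Row 5: 277.83
  Row 6: 161.91
Sum = 458.6 + 353.0 + 30.87 + 277.89 + 277.83 + 161.91 = 1560.1

ANSWER: 1560.1


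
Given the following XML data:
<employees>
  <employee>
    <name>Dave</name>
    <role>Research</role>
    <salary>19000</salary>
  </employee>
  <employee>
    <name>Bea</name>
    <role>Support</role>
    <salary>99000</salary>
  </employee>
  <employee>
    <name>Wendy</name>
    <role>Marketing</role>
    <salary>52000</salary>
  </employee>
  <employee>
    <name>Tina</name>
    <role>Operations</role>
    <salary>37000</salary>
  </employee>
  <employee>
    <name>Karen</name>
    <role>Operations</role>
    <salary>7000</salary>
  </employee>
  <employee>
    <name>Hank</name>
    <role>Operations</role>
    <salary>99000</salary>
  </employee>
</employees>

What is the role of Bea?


Searching for <employee> with <name>Bea</name>
Found at position 2
<role>Support</role>

ANSWER: Support


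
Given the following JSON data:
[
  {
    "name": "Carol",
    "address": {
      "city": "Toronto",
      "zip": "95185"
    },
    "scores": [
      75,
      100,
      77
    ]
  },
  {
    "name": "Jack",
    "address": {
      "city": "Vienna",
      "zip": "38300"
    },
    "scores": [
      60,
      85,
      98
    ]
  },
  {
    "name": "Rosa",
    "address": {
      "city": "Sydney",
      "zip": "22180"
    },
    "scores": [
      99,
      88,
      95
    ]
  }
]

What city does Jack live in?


Path: records[1].address.city
Value: Vienna

ANSWER: Vienna


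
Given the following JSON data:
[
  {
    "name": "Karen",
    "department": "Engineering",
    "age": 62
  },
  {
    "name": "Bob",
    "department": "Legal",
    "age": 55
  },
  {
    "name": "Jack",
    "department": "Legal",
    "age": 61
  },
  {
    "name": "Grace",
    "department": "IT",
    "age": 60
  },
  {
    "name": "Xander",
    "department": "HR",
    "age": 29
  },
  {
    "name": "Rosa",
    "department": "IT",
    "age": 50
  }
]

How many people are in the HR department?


Scanning records for department = HR
  Record 4: Xander
Count: 1

ANSWER: 1


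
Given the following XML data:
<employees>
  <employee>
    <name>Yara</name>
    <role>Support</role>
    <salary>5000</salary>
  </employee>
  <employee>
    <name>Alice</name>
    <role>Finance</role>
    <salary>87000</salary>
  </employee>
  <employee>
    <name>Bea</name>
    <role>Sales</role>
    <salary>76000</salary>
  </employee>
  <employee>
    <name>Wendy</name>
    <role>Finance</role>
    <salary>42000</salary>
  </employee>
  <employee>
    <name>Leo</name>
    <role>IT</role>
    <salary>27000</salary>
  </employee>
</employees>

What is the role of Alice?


Searching for <employee> with <name>Alice</name>
Found at position 2
<role>Finance</role>

ANSWER: Finance


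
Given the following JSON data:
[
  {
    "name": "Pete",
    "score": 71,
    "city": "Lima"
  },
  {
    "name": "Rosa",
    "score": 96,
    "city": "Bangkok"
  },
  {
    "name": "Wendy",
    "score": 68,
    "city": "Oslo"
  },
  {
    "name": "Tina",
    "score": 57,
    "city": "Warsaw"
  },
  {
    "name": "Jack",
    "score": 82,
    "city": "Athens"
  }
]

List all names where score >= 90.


Filtering records where score >= 90:
  Pete (score=71) -> no
  Rosa (score=96) -> YES
  Wendy (score=68) -> no
  Tina (score=57) -> no
  Jack (score=82) -> no


ANSWER: Rosa


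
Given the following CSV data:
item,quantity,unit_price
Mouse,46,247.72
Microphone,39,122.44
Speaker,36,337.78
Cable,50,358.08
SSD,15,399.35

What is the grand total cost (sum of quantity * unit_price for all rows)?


Computing row totals:
  Mouse: 46 * 247.72 = 11395.12
  Microphone: 39 * 122.44 = 4775.16
  Speaker: 36 * 337.78 = 12160.08
  Cable: 50 * 358.08 = 17904.0
  SSD: 15 * 399.35 = 5990.25
Grand total = 11395.12 + 4775.16 + 12160.08 + 17904.0 + 5990.25 = 52224.61

ANSWER: 52224.61


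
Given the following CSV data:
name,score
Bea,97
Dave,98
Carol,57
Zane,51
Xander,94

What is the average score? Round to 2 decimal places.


Scores: 97, 98, 57, 51, 94
Sum = 397
Count = 5
Average = 397 / 5 = 79.40

ANSWER: 79.40


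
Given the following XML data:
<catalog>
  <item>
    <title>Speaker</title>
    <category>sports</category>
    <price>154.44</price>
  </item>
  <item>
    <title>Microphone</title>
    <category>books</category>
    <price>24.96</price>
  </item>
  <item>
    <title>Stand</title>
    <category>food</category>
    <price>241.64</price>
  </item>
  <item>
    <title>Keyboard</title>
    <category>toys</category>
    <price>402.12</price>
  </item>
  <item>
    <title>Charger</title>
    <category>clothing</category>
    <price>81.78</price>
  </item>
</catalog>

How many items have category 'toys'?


Scanning <item> elements for <category>toys</category>:
  Item 4: Keyboard -> MATCH
Count: 1

ANSWER: 1


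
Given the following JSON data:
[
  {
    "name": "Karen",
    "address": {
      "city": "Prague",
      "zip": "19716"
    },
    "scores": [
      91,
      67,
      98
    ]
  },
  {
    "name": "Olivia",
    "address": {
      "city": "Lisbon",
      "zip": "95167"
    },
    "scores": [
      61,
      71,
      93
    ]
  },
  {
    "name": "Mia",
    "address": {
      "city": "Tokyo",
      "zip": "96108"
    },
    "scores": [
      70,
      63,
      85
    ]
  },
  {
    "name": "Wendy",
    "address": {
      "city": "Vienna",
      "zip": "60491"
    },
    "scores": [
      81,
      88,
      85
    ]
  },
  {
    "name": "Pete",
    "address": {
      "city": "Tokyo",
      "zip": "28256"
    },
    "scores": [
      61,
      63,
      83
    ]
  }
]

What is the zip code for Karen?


Path: records[0].address.zip
Value: 19716

ANSWER: 19716


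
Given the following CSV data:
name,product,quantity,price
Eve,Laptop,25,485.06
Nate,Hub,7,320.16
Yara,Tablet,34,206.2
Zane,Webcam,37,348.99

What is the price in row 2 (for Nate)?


Row 2: Nate
Column 'price' = 320.16

ANSWER: 320.16


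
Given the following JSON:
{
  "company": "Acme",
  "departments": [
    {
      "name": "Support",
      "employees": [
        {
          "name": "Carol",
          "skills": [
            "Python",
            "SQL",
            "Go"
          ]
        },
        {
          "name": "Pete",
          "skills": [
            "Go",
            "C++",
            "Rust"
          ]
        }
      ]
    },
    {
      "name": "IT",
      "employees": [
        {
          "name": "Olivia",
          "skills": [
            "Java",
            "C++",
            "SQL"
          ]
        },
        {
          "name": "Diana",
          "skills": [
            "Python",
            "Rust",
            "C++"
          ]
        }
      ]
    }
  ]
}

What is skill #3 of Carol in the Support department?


Path: departments[0].employees[0].skills[2]
Value: Go

ANSWER: Go


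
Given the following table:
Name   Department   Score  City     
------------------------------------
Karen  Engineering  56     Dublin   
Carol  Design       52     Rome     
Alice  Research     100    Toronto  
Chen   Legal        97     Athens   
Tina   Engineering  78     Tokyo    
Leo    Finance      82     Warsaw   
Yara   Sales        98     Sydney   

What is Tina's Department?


Row 5: Tina
Department = Engineering

ANSWER: Engineering


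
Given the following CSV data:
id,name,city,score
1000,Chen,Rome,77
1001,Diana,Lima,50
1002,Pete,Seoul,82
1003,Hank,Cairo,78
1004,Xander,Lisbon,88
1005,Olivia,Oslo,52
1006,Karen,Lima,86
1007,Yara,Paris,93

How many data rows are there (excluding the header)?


Counting rows (excluding header):
Header: id,name,city,score
Data rows: 8

ANSWER: 8


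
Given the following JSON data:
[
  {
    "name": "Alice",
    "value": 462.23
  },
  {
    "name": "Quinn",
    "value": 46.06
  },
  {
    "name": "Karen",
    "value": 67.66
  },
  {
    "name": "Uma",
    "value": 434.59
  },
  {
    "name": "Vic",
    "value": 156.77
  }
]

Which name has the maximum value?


Comparing values:
  Alice: 462.23
  Quinn: 46.06
  Karen: 67.66
  Uma: 434.59
  Vic: 156.77
Maximum: Alice (462.23)

ANSWER: Alice


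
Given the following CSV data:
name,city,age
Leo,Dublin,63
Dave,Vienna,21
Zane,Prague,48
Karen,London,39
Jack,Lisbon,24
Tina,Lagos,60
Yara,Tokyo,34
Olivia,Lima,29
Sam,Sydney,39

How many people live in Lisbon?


Scanning city column for 'Lisbon':
  Row 5: Jack -> MATCH
Total matches: 1

ANSWER: 1


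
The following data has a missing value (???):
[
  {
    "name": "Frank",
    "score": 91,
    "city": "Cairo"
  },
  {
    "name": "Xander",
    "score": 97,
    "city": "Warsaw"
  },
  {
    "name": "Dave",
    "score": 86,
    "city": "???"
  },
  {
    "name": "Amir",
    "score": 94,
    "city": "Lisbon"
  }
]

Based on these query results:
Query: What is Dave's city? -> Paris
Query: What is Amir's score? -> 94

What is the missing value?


The missing value is Dave's city
From query: Dave's city = Paris

ANSWER: Paris


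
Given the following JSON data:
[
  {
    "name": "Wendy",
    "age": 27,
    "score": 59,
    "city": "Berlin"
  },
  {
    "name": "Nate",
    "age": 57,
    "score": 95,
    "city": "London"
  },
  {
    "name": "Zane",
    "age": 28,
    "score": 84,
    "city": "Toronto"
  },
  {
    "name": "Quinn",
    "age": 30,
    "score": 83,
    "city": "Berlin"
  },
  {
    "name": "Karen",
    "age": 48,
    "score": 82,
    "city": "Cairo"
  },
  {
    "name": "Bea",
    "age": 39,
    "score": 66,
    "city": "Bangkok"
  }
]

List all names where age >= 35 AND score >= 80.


Checking both conditions:
  Wendy (age=27, score=59) -> no
  Nate (age=57, score=95) -> YES
  Zane (age=28, score=84) -> no
  Quinn (age=30, score=83) -> no
  Karen (age=48, score=82) -> YES
  Bea (age=39, score=66) -> no


ANSWER: Nate, Karen


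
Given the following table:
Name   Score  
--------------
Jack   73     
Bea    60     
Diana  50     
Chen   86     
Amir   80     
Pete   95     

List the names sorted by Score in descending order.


Sorting by Score (descending):
  Pete: 95
  Chen: 86
  Amir: 80
  Jack: 73
  Bea: 60
  Diana: 50


ANSWER: Pete, Chen, Amir, Jack, Bea, Diana


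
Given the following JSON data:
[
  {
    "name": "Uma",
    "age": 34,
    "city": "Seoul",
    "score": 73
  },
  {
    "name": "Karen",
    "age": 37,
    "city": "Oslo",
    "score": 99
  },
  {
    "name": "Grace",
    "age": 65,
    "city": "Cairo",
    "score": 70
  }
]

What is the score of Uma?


Looking up record where name = Uma
Record index: 0
Field 'score' = 73

ANSWER: 73


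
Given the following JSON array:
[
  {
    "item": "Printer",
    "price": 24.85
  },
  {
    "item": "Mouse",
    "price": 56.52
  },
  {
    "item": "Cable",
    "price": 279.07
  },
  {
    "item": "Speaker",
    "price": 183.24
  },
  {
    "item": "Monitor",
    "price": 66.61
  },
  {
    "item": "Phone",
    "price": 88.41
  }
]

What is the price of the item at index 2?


Array index 2 -> Cable
price = 279.07

ANSWER: 279.07


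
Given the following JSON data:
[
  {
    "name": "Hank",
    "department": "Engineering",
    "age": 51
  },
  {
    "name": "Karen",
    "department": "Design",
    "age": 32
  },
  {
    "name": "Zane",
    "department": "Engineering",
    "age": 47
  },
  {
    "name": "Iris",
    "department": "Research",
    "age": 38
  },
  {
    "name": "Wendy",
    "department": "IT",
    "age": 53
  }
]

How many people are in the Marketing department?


Scanning records for department = Marketing
  No matches found
Count: 0

ANSWER: 0


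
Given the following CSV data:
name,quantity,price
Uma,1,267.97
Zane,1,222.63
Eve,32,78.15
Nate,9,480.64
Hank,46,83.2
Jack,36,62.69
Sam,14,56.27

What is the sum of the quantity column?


Values in 'quantity' column:
  Row 1: 1
  Row 2: 1
  Row 3: 32
  Row 4: 9
  Row 5: 46
  Row 6: 36
  Row 7: 14
Sum = 1 + 1 + 32 + 9 + 46 + 36 + 14 = 139

ANSWER: 139


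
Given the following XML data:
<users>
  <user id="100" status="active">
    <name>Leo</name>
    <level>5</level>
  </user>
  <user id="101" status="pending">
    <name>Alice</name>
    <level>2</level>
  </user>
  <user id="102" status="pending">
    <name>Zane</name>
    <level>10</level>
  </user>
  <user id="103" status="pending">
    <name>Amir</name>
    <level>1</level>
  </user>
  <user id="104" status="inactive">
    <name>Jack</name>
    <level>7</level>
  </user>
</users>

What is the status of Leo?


Finding user with name = Leo
user id="100" status="active"

ANSWER: active


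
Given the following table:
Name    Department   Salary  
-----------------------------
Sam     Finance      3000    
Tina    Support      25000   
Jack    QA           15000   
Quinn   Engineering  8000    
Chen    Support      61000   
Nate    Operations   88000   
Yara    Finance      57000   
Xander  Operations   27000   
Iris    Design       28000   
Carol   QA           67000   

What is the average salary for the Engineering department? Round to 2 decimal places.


Engineering department members:
  Quinn: 8000
Sum = 8000
Count = 1
Average = 8000 / 1 = 8000.00

ANSWER: 8000.00


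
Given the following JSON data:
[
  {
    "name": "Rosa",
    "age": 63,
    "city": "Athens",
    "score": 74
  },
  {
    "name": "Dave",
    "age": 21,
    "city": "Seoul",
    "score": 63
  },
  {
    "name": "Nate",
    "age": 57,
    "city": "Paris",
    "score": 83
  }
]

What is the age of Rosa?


Looking up record where name = Rosa
Record index: 0
Field 'age' = 63

ANSWER: 63


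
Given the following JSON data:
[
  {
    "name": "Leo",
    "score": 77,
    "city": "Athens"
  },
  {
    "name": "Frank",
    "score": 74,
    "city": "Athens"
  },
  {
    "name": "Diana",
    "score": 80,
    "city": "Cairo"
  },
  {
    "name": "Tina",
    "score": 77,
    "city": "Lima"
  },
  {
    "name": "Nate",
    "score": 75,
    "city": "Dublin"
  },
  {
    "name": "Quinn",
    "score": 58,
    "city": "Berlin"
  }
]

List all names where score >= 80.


Filtering records where score >= 80:
  Leo (score=77) -> no
  Frank (score=74) -> no
  Diana (score=80) -> YES
  Tina (score=77) -> no
  Nate (score=75) -> no
  Quinn (score=58) -> no


ANSWER: Diana


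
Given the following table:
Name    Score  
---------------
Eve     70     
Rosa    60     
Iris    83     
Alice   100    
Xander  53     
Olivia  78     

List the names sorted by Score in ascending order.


Sorting by Score (ascending):
  Xander: 53
  Rosa: 60
  Eve: 70
  Olivia: 78
  Iris: 83
  Alice: 100


ANSWER: Xander, Rosa, Eve, Olivia, Iris, Alice


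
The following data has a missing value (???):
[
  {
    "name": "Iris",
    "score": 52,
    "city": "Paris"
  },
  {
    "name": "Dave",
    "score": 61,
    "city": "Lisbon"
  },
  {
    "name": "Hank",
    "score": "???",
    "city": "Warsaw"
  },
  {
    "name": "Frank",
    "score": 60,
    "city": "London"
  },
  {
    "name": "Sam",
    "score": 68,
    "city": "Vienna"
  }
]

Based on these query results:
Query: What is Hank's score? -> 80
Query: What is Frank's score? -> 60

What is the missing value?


The missing value is Hank's score
From query: Hank's score = 80

ANSWER: 80


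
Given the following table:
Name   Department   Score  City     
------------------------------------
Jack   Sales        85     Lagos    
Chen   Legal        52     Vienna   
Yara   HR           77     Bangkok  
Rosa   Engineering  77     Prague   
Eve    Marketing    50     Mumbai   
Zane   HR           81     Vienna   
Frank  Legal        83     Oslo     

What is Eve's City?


Row 5: Eve
City = Mumbai

ANSWER: Mumbai


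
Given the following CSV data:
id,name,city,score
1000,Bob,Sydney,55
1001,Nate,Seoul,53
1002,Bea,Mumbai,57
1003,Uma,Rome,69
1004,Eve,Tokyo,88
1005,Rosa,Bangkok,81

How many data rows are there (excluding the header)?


Counting rows (excluding header):
Header: id,name,city,score
Data rows: 6

ANSWER: 6


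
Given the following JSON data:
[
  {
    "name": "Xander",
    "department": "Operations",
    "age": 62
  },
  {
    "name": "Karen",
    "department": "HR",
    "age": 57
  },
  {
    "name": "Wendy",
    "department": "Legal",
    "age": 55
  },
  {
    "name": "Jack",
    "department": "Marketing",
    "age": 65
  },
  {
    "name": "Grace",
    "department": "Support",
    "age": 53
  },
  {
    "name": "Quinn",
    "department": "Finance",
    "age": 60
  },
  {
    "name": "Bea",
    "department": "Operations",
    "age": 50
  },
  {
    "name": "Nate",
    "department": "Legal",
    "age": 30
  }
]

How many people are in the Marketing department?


Scanning records for department = Marketing
  Record 3: Jack
Count: 1

ANSWER: 1


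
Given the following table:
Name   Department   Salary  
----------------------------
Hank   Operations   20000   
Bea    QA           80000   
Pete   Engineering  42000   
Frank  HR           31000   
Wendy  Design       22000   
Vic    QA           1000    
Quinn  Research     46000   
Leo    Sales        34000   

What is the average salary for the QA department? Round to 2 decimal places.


QA department members:
  Bea: 80000
  Vic: 1000
Sum = 81000
Count = 2
Average = 81000 / 2 = 40500.00

ANSWER: 40500.00


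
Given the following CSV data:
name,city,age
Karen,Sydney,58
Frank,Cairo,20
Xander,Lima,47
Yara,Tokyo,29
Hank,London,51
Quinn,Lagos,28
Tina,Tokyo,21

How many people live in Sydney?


Scanning city column for 'Sydney':
  Row 1: Karen -> MATCH
Total matches: 1

ANSWER: 1


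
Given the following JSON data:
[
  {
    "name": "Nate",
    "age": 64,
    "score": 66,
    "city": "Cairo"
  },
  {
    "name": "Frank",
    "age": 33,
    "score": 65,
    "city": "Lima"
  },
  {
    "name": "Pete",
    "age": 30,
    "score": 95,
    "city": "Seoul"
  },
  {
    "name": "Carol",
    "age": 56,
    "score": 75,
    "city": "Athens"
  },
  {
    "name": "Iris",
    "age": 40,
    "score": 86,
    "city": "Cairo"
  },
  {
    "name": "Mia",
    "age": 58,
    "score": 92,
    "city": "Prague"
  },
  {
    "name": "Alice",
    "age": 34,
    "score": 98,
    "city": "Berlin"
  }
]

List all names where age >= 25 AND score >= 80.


Checking both conditions:
  Nate (age=64, score=66) -> no
  Frank (age=33, score=65) -> no
  Pete (age=30, score=95) -> YES
  Carol (age=56, score=75) -> no
  Iris (age=40, score=86) -> YES
  Mia (age=58, score=92) -> YES
  Alice (age=34, score=98) -> YES


ANSWER: Pete, Iris, Mia, Alice


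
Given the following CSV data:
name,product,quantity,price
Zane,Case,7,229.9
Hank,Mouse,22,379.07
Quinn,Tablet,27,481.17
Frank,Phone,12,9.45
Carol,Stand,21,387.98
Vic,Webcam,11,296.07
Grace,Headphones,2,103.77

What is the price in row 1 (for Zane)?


Row 1: Zane
Column 'price' = 229.9

ANSWER: 229.9


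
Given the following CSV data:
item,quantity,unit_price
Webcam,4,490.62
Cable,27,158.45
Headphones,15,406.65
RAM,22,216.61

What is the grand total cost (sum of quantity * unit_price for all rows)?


Computing row totals:
  Webcam: 4 * 490.62 = 1962.48
  Cable: 27 * 158.45 = 4278.15
  Headphones: 15 * 406.65 = 6099.75
  RAM: 22 * 216.61 = 4765.42
Grand total = 1962.48 + 4278.15 + 6099.75 + 4765.42 = 17105.8

ANSWER: 17105.8


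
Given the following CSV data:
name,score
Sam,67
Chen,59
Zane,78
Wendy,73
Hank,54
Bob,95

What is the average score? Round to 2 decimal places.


Scores: 67, 59, 78, 73, 54, 95
Sum = 426
Count = 6
Average = 426 / 6 = 71.00

ANSWER: 71.00


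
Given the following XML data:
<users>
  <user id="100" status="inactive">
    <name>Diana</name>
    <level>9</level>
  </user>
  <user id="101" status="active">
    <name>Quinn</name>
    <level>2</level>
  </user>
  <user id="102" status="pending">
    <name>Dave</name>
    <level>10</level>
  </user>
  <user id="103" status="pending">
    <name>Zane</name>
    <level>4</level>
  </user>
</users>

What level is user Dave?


Finding user: Dave
<level>10</level>

ANSWER: 10


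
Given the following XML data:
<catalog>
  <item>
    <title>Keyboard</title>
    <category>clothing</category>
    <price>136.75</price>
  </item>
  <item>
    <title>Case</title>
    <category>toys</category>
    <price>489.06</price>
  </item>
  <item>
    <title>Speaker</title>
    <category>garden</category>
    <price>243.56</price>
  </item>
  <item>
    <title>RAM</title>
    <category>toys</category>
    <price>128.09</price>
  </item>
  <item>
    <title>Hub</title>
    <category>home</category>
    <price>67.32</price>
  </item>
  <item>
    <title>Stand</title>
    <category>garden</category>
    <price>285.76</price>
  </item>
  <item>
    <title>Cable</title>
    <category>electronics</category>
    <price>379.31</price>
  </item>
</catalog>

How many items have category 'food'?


Scanning <item> elements for <category>food</category>:
Count: 0

ANSWER: 0


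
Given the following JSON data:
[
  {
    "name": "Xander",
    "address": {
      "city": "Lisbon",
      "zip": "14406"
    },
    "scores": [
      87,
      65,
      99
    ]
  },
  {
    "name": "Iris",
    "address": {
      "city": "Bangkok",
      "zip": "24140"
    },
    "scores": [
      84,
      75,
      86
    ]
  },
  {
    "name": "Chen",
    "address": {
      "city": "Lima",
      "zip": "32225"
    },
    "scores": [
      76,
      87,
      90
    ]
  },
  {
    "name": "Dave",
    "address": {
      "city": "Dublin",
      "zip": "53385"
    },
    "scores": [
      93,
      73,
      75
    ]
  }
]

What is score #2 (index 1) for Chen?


Path: records[2].scores[1]
Value: 87

ANSWER: 87


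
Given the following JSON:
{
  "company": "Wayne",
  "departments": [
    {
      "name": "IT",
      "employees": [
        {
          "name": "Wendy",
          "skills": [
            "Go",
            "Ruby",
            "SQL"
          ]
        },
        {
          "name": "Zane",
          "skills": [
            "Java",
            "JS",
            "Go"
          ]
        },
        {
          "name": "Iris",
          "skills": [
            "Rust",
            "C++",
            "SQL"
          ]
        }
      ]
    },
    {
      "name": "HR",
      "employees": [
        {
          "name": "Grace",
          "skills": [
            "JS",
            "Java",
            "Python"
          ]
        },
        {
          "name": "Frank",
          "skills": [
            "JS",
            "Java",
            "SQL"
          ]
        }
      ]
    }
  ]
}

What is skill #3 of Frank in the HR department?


Path: departments[1].employees[1].skills[2]
Value: SQL

ANSWER: SQL


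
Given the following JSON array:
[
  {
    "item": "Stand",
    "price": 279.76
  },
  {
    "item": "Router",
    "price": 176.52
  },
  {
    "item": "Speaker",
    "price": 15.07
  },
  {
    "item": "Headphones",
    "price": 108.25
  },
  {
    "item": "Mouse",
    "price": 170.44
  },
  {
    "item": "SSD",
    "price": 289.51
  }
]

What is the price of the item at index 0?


Array index 0 -> Stand
price = 279.76

ANSWER: 279.76


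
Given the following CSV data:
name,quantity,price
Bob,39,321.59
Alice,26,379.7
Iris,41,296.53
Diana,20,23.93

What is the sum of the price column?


Values in 'price' column:
  Row 1: 321.59
  Row 2: 379.7
  Row 3: 296.53
  Row 4: 23.93
Sum = 321.59 + 379.7 + 296.53 + 23.93 = 1021.75

ANSWER: 1021.75


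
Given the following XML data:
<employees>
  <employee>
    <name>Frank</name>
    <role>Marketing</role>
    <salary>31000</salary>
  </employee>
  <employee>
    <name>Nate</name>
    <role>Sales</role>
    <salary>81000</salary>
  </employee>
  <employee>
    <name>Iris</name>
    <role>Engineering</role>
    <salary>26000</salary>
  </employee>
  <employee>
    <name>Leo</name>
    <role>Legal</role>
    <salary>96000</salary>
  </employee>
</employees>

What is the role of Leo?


Searching for <employee> with <name>Leo</name>
Found at position 4
<role>Legal</role>

ANSWER: Legal


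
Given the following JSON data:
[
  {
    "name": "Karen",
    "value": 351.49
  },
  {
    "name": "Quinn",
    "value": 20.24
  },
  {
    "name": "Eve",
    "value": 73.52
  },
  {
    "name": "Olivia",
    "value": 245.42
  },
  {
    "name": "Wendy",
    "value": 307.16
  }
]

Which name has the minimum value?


Comparing values:
  Karen: 351.49
  Quinn: 20.24
  Eve: 73.52
  Olivia: 245.42
  Wendy: 307.16
Minimum: Quinn (20.24)

ANSWER: Quinn


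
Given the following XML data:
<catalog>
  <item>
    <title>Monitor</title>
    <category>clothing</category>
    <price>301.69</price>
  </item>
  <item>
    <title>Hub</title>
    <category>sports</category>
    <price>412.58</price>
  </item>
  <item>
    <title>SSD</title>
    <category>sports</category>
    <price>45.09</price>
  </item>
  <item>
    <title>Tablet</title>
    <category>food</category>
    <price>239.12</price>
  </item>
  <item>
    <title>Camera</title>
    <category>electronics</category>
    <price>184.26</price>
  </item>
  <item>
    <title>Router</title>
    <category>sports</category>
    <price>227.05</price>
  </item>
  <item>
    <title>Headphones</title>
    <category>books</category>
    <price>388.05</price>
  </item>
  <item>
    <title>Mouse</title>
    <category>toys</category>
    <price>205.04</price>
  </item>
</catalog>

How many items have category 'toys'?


Scanning <item> elements for <category>toys</category>:
  Item 8: Mouse -> MATCH
Count: 1

ANSWER: 1


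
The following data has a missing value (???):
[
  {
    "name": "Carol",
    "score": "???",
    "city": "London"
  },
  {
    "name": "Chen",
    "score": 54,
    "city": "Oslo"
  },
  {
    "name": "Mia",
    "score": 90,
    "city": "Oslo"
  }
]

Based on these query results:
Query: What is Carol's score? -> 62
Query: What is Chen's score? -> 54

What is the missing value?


The missing value is Carol's score
From query: Carol's score = 62

ANSWER: 62


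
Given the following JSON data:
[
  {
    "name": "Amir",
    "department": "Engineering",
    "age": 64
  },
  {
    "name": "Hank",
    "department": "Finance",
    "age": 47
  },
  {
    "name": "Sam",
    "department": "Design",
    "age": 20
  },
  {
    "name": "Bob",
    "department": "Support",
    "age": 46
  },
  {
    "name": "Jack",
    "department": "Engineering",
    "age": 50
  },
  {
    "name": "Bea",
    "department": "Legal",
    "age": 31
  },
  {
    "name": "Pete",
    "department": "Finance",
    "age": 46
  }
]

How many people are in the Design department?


Scanning records for department = Design
  Record 2: Sam
Count: 1

ANSWER: 1


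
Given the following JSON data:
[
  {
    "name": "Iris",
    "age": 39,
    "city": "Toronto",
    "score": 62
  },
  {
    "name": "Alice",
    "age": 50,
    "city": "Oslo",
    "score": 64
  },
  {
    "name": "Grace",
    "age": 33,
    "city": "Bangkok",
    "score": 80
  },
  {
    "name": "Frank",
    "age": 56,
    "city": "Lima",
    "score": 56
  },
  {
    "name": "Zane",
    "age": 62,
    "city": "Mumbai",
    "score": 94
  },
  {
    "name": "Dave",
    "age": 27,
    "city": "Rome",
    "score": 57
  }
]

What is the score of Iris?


Looking up record where name = Iris
Record index: 0
Field 'score' = 62

ANSWER: 62


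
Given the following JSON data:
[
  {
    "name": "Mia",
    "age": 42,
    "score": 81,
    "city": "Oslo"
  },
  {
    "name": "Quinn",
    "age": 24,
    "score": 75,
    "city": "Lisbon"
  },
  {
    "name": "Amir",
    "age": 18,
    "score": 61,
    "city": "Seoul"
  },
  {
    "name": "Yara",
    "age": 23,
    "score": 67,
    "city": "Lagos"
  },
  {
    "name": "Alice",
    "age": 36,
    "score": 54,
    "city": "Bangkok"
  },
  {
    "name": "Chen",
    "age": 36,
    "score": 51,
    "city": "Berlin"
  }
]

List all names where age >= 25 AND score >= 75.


Checking both conditions:
  Mia (age=42, score=81) -> YES
  Quinn (age=24, score=75) -> no
  Amir (age=18, score=61) -> no
  Yara (age=23, score=67) -> no
  Alice (age=36, score=54) -> no
  Chen (age=36, score=51) -> no


ANSWER: Mia


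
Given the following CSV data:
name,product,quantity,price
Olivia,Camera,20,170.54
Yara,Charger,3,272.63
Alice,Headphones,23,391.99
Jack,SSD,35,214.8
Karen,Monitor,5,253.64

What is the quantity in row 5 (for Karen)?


Row 5: Karen
Column 'quantity' = 5

ANSWER: 5


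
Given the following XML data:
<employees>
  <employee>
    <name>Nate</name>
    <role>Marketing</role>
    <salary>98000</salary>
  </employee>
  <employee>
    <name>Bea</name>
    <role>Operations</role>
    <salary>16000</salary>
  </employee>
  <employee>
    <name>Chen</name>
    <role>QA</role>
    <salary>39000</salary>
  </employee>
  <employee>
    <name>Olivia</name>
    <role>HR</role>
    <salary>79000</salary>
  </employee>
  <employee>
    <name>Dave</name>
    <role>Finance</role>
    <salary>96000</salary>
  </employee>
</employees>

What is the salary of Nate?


Searching for <employee> with <name>Nate</name>
Found at position 1
<salary>98000</salary>

ANSWER: 98000


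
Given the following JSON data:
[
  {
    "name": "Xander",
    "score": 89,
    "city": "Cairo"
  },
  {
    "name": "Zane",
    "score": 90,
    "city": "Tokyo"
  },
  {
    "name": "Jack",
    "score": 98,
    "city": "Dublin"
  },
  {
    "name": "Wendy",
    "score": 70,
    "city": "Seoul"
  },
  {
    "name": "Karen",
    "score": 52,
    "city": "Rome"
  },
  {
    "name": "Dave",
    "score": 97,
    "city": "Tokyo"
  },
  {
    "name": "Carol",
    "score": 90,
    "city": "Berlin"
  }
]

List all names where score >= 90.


Filtering records where score >= 90:
  Xander (score=89) -> no
  Zane (score=90) -> YES
  Jack (score=98) -> YES
  Wendy (score=70) -> no
  Karen (score=52) -> no
  Dave (score=97) -> YES
  Carol (score=90) -> YES


ANSWER: Zane, Jack, Dave, Carol


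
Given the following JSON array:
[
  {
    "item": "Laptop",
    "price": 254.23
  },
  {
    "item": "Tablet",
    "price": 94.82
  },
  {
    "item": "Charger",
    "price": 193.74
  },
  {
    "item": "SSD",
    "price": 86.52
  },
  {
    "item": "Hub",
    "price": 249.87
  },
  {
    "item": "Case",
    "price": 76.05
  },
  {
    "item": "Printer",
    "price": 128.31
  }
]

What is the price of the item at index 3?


Array index 3 -> SSD
price = 86.52

ANSWER: 86.52


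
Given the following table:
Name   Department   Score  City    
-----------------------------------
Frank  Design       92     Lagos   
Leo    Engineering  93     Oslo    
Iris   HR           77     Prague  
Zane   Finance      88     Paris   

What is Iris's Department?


Row 3: Iris
Department = HR

ANSWER: HR


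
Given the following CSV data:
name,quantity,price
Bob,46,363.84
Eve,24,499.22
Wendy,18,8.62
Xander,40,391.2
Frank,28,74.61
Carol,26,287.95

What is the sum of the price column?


Values in 'price' column:
  Row 1: 363.84
  Row 2: 499.22
  Row 3: 8.62
  Row 4: 391.2
  Row 5: 74.61
  Row 6: 287.95
Sum = 363.84 + 499.22 + 8.62 + 391.2 + 74.61 + 287.95 = 1625.44

ANSWER: 1625.44


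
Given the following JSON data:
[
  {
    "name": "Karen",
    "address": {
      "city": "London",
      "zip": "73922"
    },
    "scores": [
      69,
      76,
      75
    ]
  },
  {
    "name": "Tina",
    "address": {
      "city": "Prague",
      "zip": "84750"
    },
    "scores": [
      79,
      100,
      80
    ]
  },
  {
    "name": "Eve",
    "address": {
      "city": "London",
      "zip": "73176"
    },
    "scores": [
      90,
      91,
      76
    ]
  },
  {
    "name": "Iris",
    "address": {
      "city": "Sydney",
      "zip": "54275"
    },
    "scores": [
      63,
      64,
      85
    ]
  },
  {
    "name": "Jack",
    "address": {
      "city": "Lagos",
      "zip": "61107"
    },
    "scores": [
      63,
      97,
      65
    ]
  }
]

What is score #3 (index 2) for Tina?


Path: records[1].scores[2]
Value: 80

ANSWER: 80


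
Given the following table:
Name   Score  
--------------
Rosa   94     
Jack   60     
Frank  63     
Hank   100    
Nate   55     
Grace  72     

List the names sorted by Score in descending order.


Sorting by Score (descending):
  Hank: 100
  Rosa: 94
  Grace: 72
  Frank: 63
  Jack: 60
  Nate: 55


ANSWER: Hank, Rosa, Grace, Frank, Jack, Nate


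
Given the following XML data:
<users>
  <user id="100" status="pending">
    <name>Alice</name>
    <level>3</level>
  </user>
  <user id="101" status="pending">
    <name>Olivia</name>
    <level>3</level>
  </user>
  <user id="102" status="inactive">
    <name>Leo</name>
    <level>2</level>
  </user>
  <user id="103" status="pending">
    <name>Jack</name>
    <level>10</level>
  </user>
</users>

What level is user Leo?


Finding user: Leo
<level>2</level>

ANSWER: 2


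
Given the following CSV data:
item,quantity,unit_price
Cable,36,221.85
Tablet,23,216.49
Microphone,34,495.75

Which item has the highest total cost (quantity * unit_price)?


Computing row totals:
  Cable: 7986.6
  Tablet: 4979.27
  Microphone: 16855.5
Maximum: Microphone (16855.5)

ANSWER: Microphone


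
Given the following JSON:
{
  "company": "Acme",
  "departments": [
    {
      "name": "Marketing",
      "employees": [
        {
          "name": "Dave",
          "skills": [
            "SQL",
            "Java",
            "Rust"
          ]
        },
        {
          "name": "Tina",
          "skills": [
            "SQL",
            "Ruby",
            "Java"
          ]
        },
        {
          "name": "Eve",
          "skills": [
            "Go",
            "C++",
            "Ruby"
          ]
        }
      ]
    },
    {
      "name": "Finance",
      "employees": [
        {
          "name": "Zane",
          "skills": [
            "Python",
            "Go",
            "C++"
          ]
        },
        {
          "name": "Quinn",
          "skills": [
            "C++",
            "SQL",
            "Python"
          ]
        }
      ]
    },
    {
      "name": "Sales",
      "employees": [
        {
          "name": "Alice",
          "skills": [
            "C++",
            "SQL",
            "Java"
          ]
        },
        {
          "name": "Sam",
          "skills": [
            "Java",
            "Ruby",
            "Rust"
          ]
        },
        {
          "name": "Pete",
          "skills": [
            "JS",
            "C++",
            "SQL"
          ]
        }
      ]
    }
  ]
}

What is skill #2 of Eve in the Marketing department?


Path: departments[0].employees[2].skills[1]
Value: C++

ANSWER: C++


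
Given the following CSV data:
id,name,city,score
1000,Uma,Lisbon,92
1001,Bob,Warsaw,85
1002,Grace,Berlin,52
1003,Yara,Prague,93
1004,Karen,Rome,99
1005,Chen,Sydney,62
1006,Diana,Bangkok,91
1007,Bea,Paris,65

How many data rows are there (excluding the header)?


Counting rows (excluding header):
Header: id,name,city,score
Data rows: 8

ANSWER: 8


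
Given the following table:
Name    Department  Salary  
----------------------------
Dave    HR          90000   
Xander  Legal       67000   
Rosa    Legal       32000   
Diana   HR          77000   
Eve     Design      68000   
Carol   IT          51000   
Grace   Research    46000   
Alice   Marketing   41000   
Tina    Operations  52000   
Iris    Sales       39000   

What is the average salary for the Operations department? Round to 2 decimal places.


Operations department members:
  Tina: 52000
Sum = 52000
Count = 1
Average = 52000 / 1 = 52000.00

ANSWER: 52000.00


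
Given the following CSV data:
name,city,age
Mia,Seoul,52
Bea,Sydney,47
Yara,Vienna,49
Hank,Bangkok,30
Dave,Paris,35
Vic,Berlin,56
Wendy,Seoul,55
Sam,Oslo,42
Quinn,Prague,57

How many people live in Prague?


Scanning city column for 'Prague':
  Row 9: Quinn -> MATCH
Total matches: 1

ANSWER: 1


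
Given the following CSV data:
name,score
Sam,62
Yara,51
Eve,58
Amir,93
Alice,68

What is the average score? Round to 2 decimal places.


Scores: 62, 51, 58, 93, 68
Sum = 332
Count = 5
Average = 332 / 5 = 66.40

ANSWER: 66.40


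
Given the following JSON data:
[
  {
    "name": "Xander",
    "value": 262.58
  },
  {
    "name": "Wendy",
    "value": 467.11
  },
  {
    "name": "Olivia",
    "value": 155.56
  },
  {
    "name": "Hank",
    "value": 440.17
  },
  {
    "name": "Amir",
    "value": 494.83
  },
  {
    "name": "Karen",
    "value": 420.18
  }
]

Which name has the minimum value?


Comparing values:
  Xander: 262.58
  Wendy: 467.11
  Olivia: 155.56
  Hank: 440.17
  Amir: 494.83
  Karen: 420.18
Minimum: Olivia (155.56)

ANSWER: Olivia


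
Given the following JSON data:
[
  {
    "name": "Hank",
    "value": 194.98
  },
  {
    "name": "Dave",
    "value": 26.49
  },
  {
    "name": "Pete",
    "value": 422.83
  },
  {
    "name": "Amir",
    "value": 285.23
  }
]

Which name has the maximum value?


Comparing values:
  Hank: 194.98
  Dave: 26.49
  Pete: 422.83
  Amir: 285.23
Maximum: Pete (422.83)

ANSWER: Pete


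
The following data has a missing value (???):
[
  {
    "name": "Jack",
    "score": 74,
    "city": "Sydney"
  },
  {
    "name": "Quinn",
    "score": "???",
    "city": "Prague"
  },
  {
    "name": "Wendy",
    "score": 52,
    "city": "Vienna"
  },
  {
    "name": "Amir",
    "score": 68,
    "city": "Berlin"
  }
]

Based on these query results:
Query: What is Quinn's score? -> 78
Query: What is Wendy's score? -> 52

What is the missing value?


The missing value is Quinn's score
From query: Quinn's score = 78

ANSWER: 78


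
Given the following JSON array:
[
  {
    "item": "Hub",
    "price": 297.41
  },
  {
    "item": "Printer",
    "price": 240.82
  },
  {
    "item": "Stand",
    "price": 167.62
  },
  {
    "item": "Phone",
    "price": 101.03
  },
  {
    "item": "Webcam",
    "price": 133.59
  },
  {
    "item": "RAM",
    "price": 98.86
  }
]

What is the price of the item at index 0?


Array index 0 -> Hub
price = 297.41

ANSWER: 297.41
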